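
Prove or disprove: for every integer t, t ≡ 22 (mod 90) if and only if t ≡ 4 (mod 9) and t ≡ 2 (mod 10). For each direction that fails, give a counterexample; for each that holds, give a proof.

The biconditional holds.

(→) Suppose t ≡ 22 (mod 90); write t = 90j + 22. Since 9 ∣ 90, reducing mod 9 gives t ≡ 22 ≡ 4 (mod 9); since 10 ∣ 90, reducing mod 10 gives t ≡ 22 ≡ 2 (mod 10).

(←) Conversely, if t ≡ 4 (mod 9) and t ≡ 2 (mod 10), then by the Chinese remainder theorem t ≡ 22 (mod 90). This is exactly t ≡ 22 (mod 90).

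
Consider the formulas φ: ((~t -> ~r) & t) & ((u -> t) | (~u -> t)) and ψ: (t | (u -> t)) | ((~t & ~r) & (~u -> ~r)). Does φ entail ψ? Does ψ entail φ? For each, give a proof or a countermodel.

(⟹) Assume the antecedent. If t is true, the consequent reduces to true regardless of the other variables. If t is false, the antecedent cannot hold. Either way the consequent holds.

(⟸) This fails. Under t = F, r = F, u = F, the left side is false but the right side is true.

Only the forward direction holds.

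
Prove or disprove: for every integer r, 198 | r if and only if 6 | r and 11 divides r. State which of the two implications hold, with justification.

The forward direction holds; the converse fails.

[⇒] If 198 ∣ r, write r = 198q. Since 198 = 33·6, r = 6·(33q), so 6 ∣ r; and since 198 = 18·11, r = 11·(18q), so 11 ∣ r.

[⇐] This fails: take r = 66. Both 6 ∣ 66 and 11 ∣ 66, yet 66 is not a multiple of 198 (since 66 = 0·198 + 66), so 198 ∤ 66.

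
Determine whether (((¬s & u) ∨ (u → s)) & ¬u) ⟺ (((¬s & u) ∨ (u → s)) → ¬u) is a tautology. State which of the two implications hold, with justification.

(→) Assume the antecedent. If u is true, the antecedent cannot hold. If u is false, ((¬s & u) ∨ (u → s)) → ¬u reduces to true regardless of the other variables. Either way ((¬s & u) ∨ (u → s)) → ¬u holds.

(←) Assume the antecedent. If u is true, the antecedent cannot hold. If u is false, ((¬s & u) ∨ (u → s)) & ¬u reduces to true regardless of the other variables. Either way ((¬s & u) ∨ (u → s)) & ¬u holds.

Equivalent; both directions hold.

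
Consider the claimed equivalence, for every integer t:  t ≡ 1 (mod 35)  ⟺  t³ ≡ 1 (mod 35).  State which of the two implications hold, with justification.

(⟹) Suppose t ≡ 1 (mod 35). Write t = 35j + 1. Then (35j + 1)³ = 42875j³ + 3675j² + 105j + 1 = 35(1225j³ + 105j² + 3j) + 1, so t³ ≡ 1 (mod 35).

(⟸) This fails: take t = 11. Then 11³ = 1331 ≡ 1 (mod 35), yet 11 ≡ 11 (mod 35), not 1.

Only the forward implication holds.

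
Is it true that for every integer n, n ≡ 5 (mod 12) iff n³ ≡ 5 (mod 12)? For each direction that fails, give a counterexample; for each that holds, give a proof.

Both directions hold.

(⟸) For the converse, argue contrapositively. If n ≢ 5 (mod 12), then n is congruent to one of 0, 1, 2, 3, 4, 6, 7, 8, 9, 10, 11 modulo 12, and these give n³ ≡ 0, 1, 8, 3, 4, 0, 7, 8, 9, 4, 11 respectively — never 5.

(⟹) Suppose n ≡ 5 (mod 12). Write n = 12j + 5. Then (12j + 5)³ = 1728j³ + 2160j² + 900j + 125 = 12(144j³ + 180j² + 75j + 10) + 5, so n³ ≡ 5 (mod 12).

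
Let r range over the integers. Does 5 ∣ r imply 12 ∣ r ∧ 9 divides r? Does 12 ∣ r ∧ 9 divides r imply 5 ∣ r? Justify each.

Neither direction holds.

(⇒) This fails: take r = 5. Certainly 5 ∣ 5, but 12 ∤ 5.

(⇐) This fails: take r = 36. Both 12 ∣ 36 and 9 ∣ 36, yet 36 is not a multiple of 5 (since 36 = 7·5 + 1), so 5 ∤ 36.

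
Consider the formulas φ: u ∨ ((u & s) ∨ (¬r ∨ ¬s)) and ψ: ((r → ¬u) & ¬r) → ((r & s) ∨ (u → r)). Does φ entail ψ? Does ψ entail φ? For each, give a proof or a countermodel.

Neither implication holds.

(⇒) This fails. Under u = T, s = F, r = F, the left side is true but the right side is false.

(⇐) This fails. Under u = F, s = T, r = T, the left side is false but the right side is true.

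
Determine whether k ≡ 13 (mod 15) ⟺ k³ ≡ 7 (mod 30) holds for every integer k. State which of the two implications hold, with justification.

[⇒] This fails: take k = 28. Then 28 ≡ 13 (mod 15), but 28³ = 21952 ≡ 22 (mod 30), not 7.

[⇐] Conversely, the residues r modulo 30 with r³ ≡ 7 (mod 30) are exactly {13}, and each is ≡ 13 (mod 15).

Only the reverse direction holds.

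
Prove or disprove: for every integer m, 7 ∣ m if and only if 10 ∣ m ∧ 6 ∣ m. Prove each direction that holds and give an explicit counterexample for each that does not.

(→) This fails: take m = 7. Certainly 7 ∣ 7, but 10 ∤ 7.

(←) This fails: take m = 30. Both 10 ∣ 30 and 6 ∣ 30, yet 30 is not a multiple of 7 (since 30 = 4·7 + 2), so 7 ∤ 30.

(⇒) fails and (⇐) fails.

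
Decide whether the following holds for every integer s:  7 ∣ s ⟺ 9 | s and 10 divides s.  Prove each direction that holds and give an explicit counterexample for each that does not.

Both directions fail.

(⇒) This fails: take s = 7. Certainly 7 ∣ 7, but 9 ∤ 7.

(⇐) This fails: take s = 90. Both 9 ∣ 90 and 10 ∣ 90, yet 90 is not a multiple of 7 (since 90 = 12·7 + 6), so 7 ∤ 90.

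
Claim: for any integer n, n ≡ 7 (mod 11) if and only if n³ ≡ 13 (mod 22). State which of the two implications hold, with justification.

Only the converse holds.

(⟸) The residues r modulo 22 with r³ ≡ 13 (mod 22) are exactly {7}, and each is ≡ 7 (mod 11).

(⟹) This fails: take n = 18. Then 18 ≡ 7 (mod 11), but 18³ = 5832 ≡ 2 (mod 22), not 13.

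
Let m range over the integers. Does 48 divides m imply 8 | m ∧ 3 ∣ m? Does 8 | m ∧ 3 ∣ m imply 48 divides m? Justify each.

(⇒) holds; (⇐) fails.

(⇐) This fails: take m = 24. Both 8 ∣ 24 and 3 ∣ 24, yet 24 is not a multiple of 48 (since 24 = 0·48 + 24), so 48 ∤ 24.

(⇒) If 48 ∣ m, write m = 48q. Since 48 = 6·8, m = 8·(6q), so 8 ∣ m; and since 48 = 16·3, m = 3·(16q), so 3 ∣ m.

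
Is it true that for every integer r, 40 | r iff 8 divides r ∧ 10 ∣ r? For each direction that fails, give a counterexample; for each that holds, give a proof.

Equivalent; both directions hold.

[⇒] If 40 ∣ r, write r = 40q. Since 40 = 5·8, r = 8·(5q), so 8 ∣ r; and since 40 = 4·10, r = 10·(4q), so 10 ∣ r.

[⇐] Suppose 8 ∣ r and 10 ∣ r. Any common multiple of 8 and 10 is a multiple of their lcm; here lcm(8, 10) = 8·10/gcd(8, 10) = 80/2 = 40, so 40 ∣ r.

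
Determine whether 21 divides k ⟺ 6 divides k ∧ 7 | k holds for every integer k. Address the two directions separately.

(→) This fails: take k = 21. Certainly 21 ∣ 21, but 6 ∤ 21.

(←) Suppose 6 ∣ k and 7 ∣ k. Any common multiple of 6 and 7 is a multiple of their lcm; here gcd(6, 7) = 1, so lcm(6, 7) = 6·7 = 42, so 42 ∣ k. Since 21 ∣ 42, it follows that 21 ∣ k.

Only the reverse direction holds.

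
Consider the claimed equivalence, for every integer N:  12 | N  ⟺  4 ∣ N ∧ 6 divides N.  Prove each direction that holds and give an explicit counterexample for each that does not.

(⇒) If 12 ∣ N, write N = 12q. Since 12 = 3·4, N = 4·(3q), so 4 ∣ N; and since 12 = 2·6, N = 6·(2q), so 6 ∣ N.

(⇐) Suppose 4 ∣ N and 6 ∣ N. Any common multiple of 4 and 6 is a multiple of their lcm; here lcm(4, 6) = 4·6/gcd(4, 6) = 24/2 = 12, so 12 ∣ N.

Both directions hold; the statement is true.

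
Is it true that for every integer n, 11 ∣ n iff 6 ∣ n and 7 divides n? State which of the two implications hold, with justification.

(⟹) This fails: take n = 11. Certainly 11 ∣ 11, but 6 ∤ 11.

(⟸) This fails: take n = 42. Both 6 ∣ 42 and 7 ∣ 42, yet 42 is not a multiple of 11 (since 42 = 3·11 + 9), so 11 ∤ 42.

Neither direction holds.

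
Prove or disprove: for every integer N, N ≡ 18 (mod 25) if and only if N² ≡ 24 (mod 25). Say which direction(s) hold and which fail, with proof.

[⇒] Suppose N ≡ 18 (mod 25). Write N = 25j + 18. Then (25j + 18)² = 625j² + 900j + 324 = 25(25j² + 36j + 12) + 24, so N² ≡ 24 (mod 25).

[⇐] This fails: take N = 7. Then 7² = 49 ≡ 24 (mod 25), yet 7 ≡ 7 (mod 25), not 18.

The forward direction holds; the converse fails.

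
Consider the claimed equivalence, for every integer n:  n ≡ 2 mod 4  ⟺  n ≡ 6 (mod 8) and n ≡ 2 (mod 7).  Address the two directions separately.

Only the converse holds.

Forward direction. This fails: n = 2 gives 2 ≡ 2 (mod 4) but 2 ≡ 2 (mod 8), so the conjunction on the right does not hold.

Converse. If n ≡ 6 (mod 8) and n ≡ 2 (mod 7), then by the Chinese remainder theorem n ≡ 30 (mod 56). Since 30 ≡ 2 (mod 4) and 4 ∣ 56, we get n ≡ 2 (mod 4).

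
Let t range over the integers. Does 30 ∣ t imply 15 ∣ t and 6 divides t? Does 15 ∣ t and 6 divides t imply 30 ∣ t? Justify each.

Forward direction. If 30 ∣ t, write t = 30q. Since 30 = 2·15, t = 15·(2q), so 15 ∣ t; and since 30 = 5·6, t = 6·(5q), so 6 ∣ t.

Converse. Suppose 15 ∣ t and 6 ∣ t. Any common multiple of 15 and 6 is a multiple of their lcm; here lcm(15, 6) = 15·6/gcd(15, 6) = 90/3 = 30, so 30 ∣ t.

Both implications hold.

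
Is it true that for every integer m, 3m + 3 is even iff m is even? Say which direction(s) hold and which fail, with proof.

[⇒] This fails: m = 7 gives 3m + 3 = 24, which is even, but 7 is odd, not even.

[⇐] This also fails: m = 2 is even, but 3m + 3 = 9 is odd, not even.

(⇒) fails and (⇐) fails.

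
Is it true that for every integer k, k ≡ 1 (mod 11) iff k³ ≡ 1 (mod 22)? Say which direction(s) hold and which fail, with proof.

(⟹) This fails: take k = 12. Then 12 ≡ 1 (mod 11), but 12³ = 1728 ≡ 12 (mod 22), not 1.

(⟸) Conversely, the residues r modulo 22 with r³ ≡ 1 (mod 22) are exactly {1}, and each is ≡ 1 (mod 11).

Only the reverse direction holds.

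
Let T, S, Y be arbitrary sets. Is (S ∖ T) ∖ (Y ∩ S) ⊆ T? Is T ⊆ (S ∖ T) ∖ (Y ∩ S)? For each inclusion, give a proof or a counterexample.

(⊆) This inclusion fails. Take T = ∅, S = {1}, Y = ∅; then 1 ∈ (S ∖ T) ∖ (Y ∩ S) but 1 ∉ T.

(⊇) This inclusion fails. Take T = {1}, S = ∅, Y = ∅; then 1 ∈ T but 1 ∉ (S ∖ T) ∖ (Y ∩ S).

Both inclusions fail.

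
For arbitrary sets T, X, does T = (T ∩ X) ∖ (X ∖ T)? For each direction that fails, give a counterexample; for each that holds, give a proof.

The sets are not equal: only the reverse inclusion holds.

(⟹) This inclusion fails. Take T = {1}, X = ∅; then 1 ∈ T but 1 ∉ (T ∩ X) ∖ (X ∖ T).

(⟸) Let x ∈ (T ∩ X) ∖ (X ∖ T). Then x ∈ T ∩ X, from which x ∈ T.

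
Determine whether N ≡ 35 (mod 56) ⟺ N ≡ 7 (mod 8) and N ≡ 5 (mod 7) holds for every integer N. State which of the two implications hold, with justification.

[⇒] This fails: N = 35 gives 35 ≡ 35 (mod 56) but 35 ≡ 3 (mod 8), so the conjunction on the right does not hold.

[⇐] This fails: N = 47 satisfies both congruences on the right (47 ≡ 7 mod 8 and 47 ≡ 5 mod 7) yet 47 ≡ 47 (mod 56), not 35.

Neither direction holds.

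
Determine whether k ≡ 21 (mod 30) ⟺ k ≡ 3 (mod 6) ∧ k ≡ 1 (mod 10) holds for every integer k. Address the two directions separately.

The biconditional holds.

(→) Suppose k ≡ 21 (mod 30); write k = 30j + 21. Since 6 ∣ 30, reducing mod 6 gives k ≡ 21 ≡ 3 (mod 6); since 10 ∣ 30, reducing mod 10 gives k ≡ 21 ≡ 1 (mod 10).

(←) Conversely, if k ≡ 3 (mod 6) and k ≡ 1 (mod 10), then by the Chinese remainder theorem k ≡ 21 (mod 30). This is exactly k ≡ 21 (mod 30).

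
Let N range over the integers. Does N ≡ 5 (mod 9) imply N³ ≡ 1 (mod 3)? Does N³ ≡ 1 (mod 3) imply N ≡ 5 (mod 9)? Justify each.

(⇒) This fails: take N = 5. Then 5 ≡ 5 (mod 9), but 5³ = 125 ≡ 2 (mod 3), not 1.

(⇐) This fails: take N = 1. Then 1³ = 1 ≡ 1 (mod 3), yet 1 ≡ 1 (mod 9), not 5.

Neither direction holds.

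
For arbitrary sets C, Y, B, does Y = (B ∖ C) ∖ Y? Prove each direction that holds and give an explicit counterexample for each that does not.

(⊆) fails and (⊇) fails.

(⊆) This inclusion fails. Take C = ∅, Y = {1}, B = ∅; then 1 ∈ Y but 1 ∉ (B ∖ C) ∖ Y.

(⊇) This inclusion fails. Take C = ∅, Y = ∅, B = {1}; then 1 ∈ (B ∖ C) ∖ Y but 1 ∉ Y.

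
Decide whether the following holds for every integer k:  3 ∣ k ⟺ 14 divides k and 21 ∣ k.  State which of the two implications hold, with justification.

Forward direction. This fails: take k = 3. Certainly 3 ∣ 3, but 14 ∤ 3.

Converse. Suppose 14 ∣ k and 21 ∣ k. Any common multiple of 14 and 21 is a multiple of their lcm; here lcm(14, 21) = 14·21/gcd(14, 21) = 294/7 = 42, so 42 ∣ k. Since 3 ∣ 42, it follows that 3 ∣ k.

(⇒) fails; (⇐) holds.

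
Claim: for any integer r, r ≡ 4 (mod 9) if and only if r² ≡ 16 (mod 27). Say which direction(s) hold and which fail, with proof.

(⇒) fails and (⇐) fails.

(⇒) This fails: take r = 13. Then 13 ≡ 4 (mod 9), but 13² = 169 ≡ 7 (mod 27), not 16.

(⇐) This fails: take r = 23. Then 23² = 529 ≡ 16 (mod 27), yet 23 ≡ 5 (mod 9), not 4.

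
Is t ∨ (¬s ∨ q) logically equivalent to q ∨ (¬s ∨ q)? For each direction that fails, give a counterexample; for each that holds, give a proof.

(→) This fails. Under s = T, q = F, t = T, the left side is true but the right side is false.

(←) Assume the antecedent. If s is true, the antecedent forces (s = T, q = T, t = F) or (s = T, q = T, t = T), and t ∨ (¬s ∨ q) holds there. If s is false, t ∨ (¬s ∨ q) reduces to true regardless of the other variables. Either way t ∨ (¬s ∨ q) holds.

Only the converse holds.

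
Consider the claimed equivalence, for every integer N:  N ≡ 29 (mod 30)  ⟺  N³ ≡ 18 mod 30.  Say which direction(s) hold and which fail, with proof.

(⟹) This fails: take N = 29. Then 29 ≡ 29 (mod 30), but 29³ = 24389 ≡ 29 (mod 30), not 18.

(⟸) This fails: take N = 12. Then 12³ = 1728 ≡ 18 (mod 30), yet 12 ≡ 12 (mod 30), not 29.

Neither implication holds.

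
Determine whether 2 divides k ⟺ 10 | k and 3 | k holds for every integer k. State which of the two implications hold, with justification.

(⇒) fails; (⇐) holds.

(→) This fails: take k = 2. Certainly 2 ∣ 2, but 10 ∤ 2.

(←) Suppose 10 ∣ k and 3 ∣ k. Any common multiple of 10 and 3 is a multiple of their lcm; here gcd(10, 3) = 1, so lcm(10, 3) = 10·3 = 30, so 30 ∣ k. Since 2 ∣ 30, it follows that 2 ∣ k.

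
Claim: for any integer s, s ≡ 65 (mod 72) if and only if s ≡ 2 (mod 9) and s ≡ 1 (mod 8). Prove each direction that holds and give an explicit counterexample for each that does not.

[⇐] If s ≡ 2 (mod 9) and s ≡ 1 (mod 8), then by the Chinese remainder theorem s ≡ 65 (mod 72). This is exactly s ≡ 65 (mod 72).

[⇒] Suppose s ≡ 65 (mod 72); write s = 72j + 65. Since 9 ∣ 72, reducing mod 9 gives s ≡ 65 ≡ 2 (mod 9); since 8 ∣ 72, reducing mod 8 gives s ≡ 65 ≡ 1 (mod 8).

Both implications hold.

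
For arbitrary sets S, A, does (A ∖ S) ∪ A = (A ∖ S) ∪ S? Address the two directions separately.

Only the forward inclusion holds.

Forward inclusion. Let x ∈ (A ∖ S) ∪ A. Then either x ∈ A and x ∉ S; or x ∈ S ∩ A. In each case x ∈ (A ∖ S) ∪ S, so (A ∖ S) ∪ A ⊆ (A ∖ S) ∪ S.

Reverse inclusion. This inclusion fails. Take S = {1}, A = ∅; then 1 ∈ (A ∖ S) ∪ S but 1 ∉ (A ∖ S) ∪ A.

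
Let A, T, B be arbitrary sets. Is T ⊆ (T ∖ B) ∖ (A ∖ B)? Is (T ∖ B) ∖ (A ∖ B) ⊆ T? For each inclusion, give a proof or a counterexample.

(⊆) This inclusion fails. Take A = {1}, T = {1}, B = ∅; then 1 ∈ T but 1 ∉ (T ∖ B) ∖ (A ∖ B).

(⊇) Let x ∈ (T ∖ B) ∖ (A ∖ B). Then x ∈ T and x ∉ A, B, from which x ∈ T.

Only the reverse inclusion holds.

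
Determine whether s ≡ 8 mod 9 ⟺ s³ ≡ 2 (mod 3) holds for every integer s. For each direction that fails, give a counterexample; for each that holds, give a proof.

(⟸) This fails: take s = 2. Then 2³ = 8 ≡ 2 (mod 3), yet 2 ≡ 2 (mod 9), not 8.

(⟹) Suppose s ≡ 8 (mod 9). Then s³ ≡ 8³ = 512 (mod 9), and since 3 ∣ 9, also s³ ≡ 2 (mod 3).

Only the forward implication holds.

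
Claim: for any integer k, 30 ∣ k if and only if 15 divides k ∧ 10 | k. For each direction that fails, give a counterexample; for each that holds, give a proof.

Converse. Suppose 15 ∣ k and 10 ∣ k. Any common multiple of 15 and 10 is a multiple of their lcm; here lcm(15, 10) = 15·10/gcd(15, 10) = 150/5 = 30, so 30 ∣ k.

Forward direction. If 30 ∣ k, write k = 30q. Since 30 = 2·15, k = 15·(2q), so 15 ∣ k; and since 30 = 3·10, k = 10·(3q), so 10 ∣ k.

Both implications hold.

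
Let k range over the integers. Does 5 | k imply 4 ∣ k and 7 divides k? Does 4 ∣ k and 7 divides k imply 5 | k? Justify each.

(⇒) fails and (⇐) fails.

Forward direction. This fails: take k = 5. Certainly 5 ∣ 5, but 4 ∤ 5.

Converse. This fails: take k = 28. Both 4 ∣ 28 and 7 ∣ 28, yet 28 is not a multiple of 5 (since 28 = 5·5 + 3), so 5 ∤ 28.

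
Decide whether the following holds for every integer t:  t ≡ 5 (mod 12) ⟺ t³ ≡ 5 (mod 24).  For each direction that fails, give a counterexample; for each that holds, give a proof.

The forward direction fails; the converse holds.

Forward direction. This fails: take t = 17. Then 17 ≡ 5 (mod 12), but 17³ = 4913 ≡ 17 (mod 24), not 5.

Converse. The residues r modulo 24 with r³ ≡ 5 (mod 24) are exactly {5}, and each is ≡ 5 (mod 12).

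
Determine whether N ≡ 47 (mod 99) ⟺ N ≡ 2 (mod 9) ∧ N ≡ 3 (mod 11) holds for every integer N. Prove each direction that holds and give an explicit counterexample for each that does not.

(⟹) Suppose N ≡ 47 (mod 99); write N = 99j + 47. Since 9 ∣ 99, reducing mod 9 gives N ≡ 47 ≡ 2 (mod 9); since 11 ∣ 99, reducing mod 11 gives N ≡ 47 ≡ 3 (mod 11).

(⟸) Conversely, if N ≡ 2 (mod 9) and N ≡ 3 (mod 11), then by the Chinese remainder theorem N ≡ 47 (mod 99). This is exactly N ≡ 47 (mod 99).

Both directions hold; the statement is true.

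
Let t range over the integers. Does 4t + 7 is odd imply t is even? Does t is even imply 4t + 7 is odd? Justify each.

Forward direction. This fails: take t = 7. Then 4t + 7 = 35, which is odd, yet t = 7 is odd, not even.

Converse. Suppose t is even. Since 4 is even, 4t is even for every t, so 4t + 7 has the same parity as 7, which is odd. Hence 4t + 7 is odd.

Only the converse holds.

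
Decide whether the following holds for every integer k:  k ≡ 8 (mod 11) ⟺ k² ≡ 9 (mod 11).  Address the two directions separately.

The forward direction holds; the converse fails.

[⇒] Suppose k ≡ 8 (mod 11). Write k = 11j + 8. Then (11j + 8)² = 121j² + 176j + 64 = 11(11j² + 16j + 5) + 9, so k² ≡ 9 (mod 11).

[⇐] This fails: take k = 3. Then 3² = 9 ≡ 9 (mod 11), yet 3 ≡ 3 (mod 11), not 8.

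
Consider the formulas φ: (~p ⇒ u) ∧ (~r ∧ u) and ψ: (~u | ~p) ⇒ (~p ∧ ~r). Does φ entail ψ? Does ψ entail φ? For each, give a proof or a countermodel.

(⇐) This fails. Under u = F, r = F, p = F, the left side is false but the right side is true.

(⇒) Assume the antecedent. If u is true, the antecedent forces (u = T, r = F, p = F) or (u = T, r = F, p = T), and (~u | ~p) ⇒ (~p ∧ ~r) holds there. If u is false, the antecedent cannot hold. Either way (~u | ~p) ⇒ (~p ∧ ~r) holds.

Only the forward implication holds.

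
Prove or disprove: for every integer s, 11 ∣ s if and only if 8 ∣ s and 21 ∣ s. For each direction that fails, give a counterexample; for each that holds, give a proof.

(⇒) fails and (⇐) fails.

(⟹) This fails: take s = 11. Certainly 11 ∣ 11, but 8 ∤ 11.

(⟸) This fails: take s = 168. Both 8 ∣ 168 and 21 ∣ 168, yet 168 is not a multiple of 11 (since 168 = 15·11 + 3), so 11 ∤ 168.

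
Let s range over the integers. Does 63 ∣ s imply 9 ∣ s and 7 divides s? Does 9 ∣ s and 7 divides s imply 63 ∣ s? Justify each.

(→) If 63 ∣ s, write s = 63q. Since 63 = 7·9, s = 9·(7q), so 9 ∣ s; and since 63 = 9·7, s = 7·(9q), so 7 ∣ s.

(←) Suppose 9 ∣ s and 7 ∣ s. Any common multiple of 9 and 7 is a multiple of their lcm; here gcd(9, 7) = 1, so lcm(9, 7) = 9·7 = 63, so 63 ∣ s.

Equivalent; both directions hold.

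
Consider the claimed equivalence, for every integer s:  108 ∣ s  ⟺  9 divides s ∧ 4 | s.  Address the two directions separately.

(⟹) If 108 ∣ s, write s = 108q. Since 108 = 12·9, s = 9·(12q), so 9 ∣ s; and since 108 = 27·4, s = 4·(27q), so 4 ∣ s.

(⟸) This fails: take s = 36. Both 9 ∣ 36 and 4 ∣ 36, yet 36 is not a multiple of 108 (since 36 = 0·108 + 36), so 108 ∤ 36.

(⇒) holds; (⇐) fails.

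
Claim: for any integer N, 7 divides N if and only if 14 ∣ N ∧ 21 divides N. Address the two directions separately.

Only the converse holds.

(→) This fails: take N = 7. Certainly 7 ∣ 7, but 14 ∤ 7.

(←) Suppose 14 ∣ N and 21 ∣ N. Any common multiple of 14 and 21 is a multiple of their lcm; here lcm(14, 21) = 14·21/gcd(14, 21) = 294/7 = 42, so 42 ∣ N. Since 7 ∣ 42, it follows that 7 ∣ N.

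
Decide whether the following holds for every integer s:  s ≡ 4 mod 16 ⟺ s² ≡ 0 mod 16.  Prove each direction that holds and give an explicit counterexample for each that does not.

The forward direction holds; the converse fails.

Converse. This fails: take s = 0. Then 0² = 0 ≡ 0 (mod 16), yet 0 ≡ 0 (mod 16), not 4.

Forward direction. Suppose s ≡ 4 mod 16. Write s = 16j + 4. Then (16j + 4)² = 256j² + 128j + 16 = 16(16j² + 8j + 1) + 0, so s² ≡ 0 (mod 16).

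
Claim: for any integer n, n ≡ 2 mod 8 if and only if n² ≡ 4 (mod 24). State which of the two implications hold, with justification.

Both directions fail.

(→) This fails: take n = 18. Then 18 ≡ 2 (mod 8), but 18² = 324 ≡ 12 (mod 24), not 4.

(←) This fails: take n = 14. Then 14² = 196 ≡ 4 (mod 24), yet 14 ≡ 6 (mod 8), not 2.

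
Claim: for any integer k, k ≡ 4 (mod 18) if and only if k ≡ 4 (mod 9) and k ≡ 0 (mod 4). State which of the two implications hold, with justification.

(⇒) This fails: k = 22 gives 22 ≡ 4 (mod 18) but 22 ≡ 2 (mod 4), so the conjunction on the right does not hold.

(⇐) Conversely, if k ≡ 4 (mod 9) and k ≡ 0 (mod 4), then by the Chinese remainder theorem k ≡ 4 (mod 36). Since 4 ≡ 4 (mod 18) and 18 ∣ 36, we get k ≡ 4 (mod 18).

The forward direction fails; the converse holds.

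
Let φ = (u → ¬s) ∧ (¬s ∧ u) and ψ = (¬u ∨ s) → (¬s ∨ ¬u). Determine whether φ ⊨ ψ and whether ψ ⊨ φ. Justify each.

The forward direction holds; the converse fails.

(⇐) This fails. Under u = F, s = F, the left side is false but the right side is true.

(⇒) Assume the antecedent. If u is true, the antecedent forces (u = T, s = F), and (¬u ∨ s) → (¬s ∨ ¬u) holds there. If u is false, the antecedent cannot hold. Either way (¬u ∨ s) → (¬s ∨ ¬u) holds.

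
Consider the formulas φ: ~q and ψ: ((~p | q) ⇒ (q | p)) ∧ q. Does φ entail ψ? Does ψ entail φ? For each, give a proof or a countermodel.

Forward direction. This fails. Under q = F, p = F, the left side is true but the right side is false.

Converse. This fails. Under q = T, p = F, the left side is false but the right side is true.

Neither implication holds.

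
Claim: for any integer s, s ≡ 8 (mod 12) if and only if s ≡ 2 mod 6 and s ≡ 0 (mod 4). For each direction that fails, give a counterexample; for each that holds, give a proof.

(⇐) If s ≡ 2 (mod 6) and s ≡ 0 (mod 4), then by the Chinese remainder theorem s ≡ 8 (mod 12). This is exactly s ≡ 8 (mod 12).

(⇒) Suppose s ≡ 8 (mod 12); write s = 12j + 8. Since 6 ∣ 12, reducing mod 6 gives s ≡ 8 ≡ 2 (mod 6); since 4 ∣ 12, reducing mod 4 gives s ≡ 8 ≡ 0 (mod 4).

Both directions hold.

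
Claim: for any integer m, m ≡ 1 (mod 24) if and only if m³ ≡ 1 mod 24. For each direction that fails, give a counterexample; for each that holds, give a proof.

The biconditional holds.

[⇒] Suppose m ≡ 1 (mod 24). Write m = 24j + 1. Then (24j + 1)³ = 13824j³ + 1728j² + 72j + 1 = 24(576j³ + 72j² + 3j) + 1, so m³ ≡ 1 (mod 24).

[⇐] Conversely, suppose m³ ≡ 1 (mod 24). The only residue r in {0, …, 23} with r³ ≡ 1 (mod 24) is r = 1, so m ≡ 1 (mod 24).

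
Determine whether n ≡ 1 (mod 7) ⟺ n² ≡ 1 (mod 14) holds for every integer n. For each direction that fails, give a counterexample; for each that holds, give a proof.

Forward direction. This fails: take n = 8. Then 8 ≡ 1 (mod 7), but 8² = 64 ≡ 8 (mod 14), not 1.

Converse. This fails: take n = 13. Then 13² = 169 ≡ 1 (mod 14), yet 13 ≡ 6 (mod 7), not 1.

Both directions fail.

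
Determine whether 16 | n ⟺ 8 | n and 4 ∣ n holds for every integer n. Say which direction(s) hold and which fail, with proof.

Only the forward implication holds.

(⇒) If 16 ∣ n, write n = 16q. Since 16 = 2·8, n = 8·(2q), so 8 ∣ n; and since 16 = 4·4, n = 4·(4q), so 4 ∣ n.

(⇐) This fails: take n = 8. Both 8 ∣ 8 and 4 ∣ 8, yet 8 is not a multiple of 16 (since 8 = 0·16 + 8), so 16 ∤ 8.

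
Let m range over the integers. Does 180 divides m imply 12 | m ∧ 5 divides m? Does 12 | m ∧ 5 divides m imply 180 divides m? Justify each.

(←) This fails: take m = 60. Both 12 ∣ 60 and 5 ∣ 60, yet 60 is not a multiple of 180 (since 60 = 0·180 + 60), so 180 ∤ 60.

(→) If 180 ∣ m, write m = 180q. Since 180 = 15·12, m = 12·(15q), so 12 ∣ m; and since 180 = 36·5, m = 5·(36q), so 5 ∣ m.

Only the forward implication holds.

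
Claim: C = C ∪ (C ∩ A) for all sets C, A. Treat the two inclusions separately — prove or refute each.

The two sets are equal.

(⟹) Let x ∈ C. Then either x ∈ C and x ∉ A; or x ∈ C ∩ A. In each case x ∈ C ∪ (C ∩ A), so C ⊆ C ∪ (C ∩ A).

(⟸) Let x ∈ C ∪ (C ∩ A). Then either x ∈ C and x ∉ A; or x ∈ C ∩ A. In each case x ∈ C, so C ∪ (C ∩ A) ⊆ C.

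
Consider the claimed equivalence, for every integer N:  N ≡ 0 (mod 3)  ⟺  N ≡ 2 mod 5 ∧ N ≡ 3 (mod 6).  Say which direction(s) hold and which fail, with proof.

(⇒) This fails: N = 0 gives 0 ≡ 0 (mod 3) but 0 ≡ 0 (mod 5), so the conjunction on the right does not hold.

(⇐) Conversely, if N ≡ 2 (mod 5) and N ≡ 3 (mod 6), then by the Chinese remainder theorem N ≡ 27 (mod 30). Since 27 ≡ 0 (mod 3) and 3 ∣ 30, we get N ≡ 0 (mod 3).

(⇒) fails; (⇐) holds.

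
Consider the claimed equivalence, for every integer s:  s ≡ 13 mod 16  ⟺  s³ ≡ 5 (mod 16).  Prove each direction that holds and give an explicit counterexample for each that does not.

Forward direction. Suppose s ≡ 13 mod 16. Write s = 16j + 13. Then (16j + 13)³ = 4096j³ + 9984j² + 8112j + 2197 = 16(256j³ + 624j² + 507j + 137) + 5, so s³ ≡ 5 (mod 16).

Converse. Suppose s³ ≡ 5 (mod 16). The only residue r in {0, …, 15} with r³ ≡ 5 (mod 16) is r = 13, so s ≡ 13 (mod 16).

Both directions hold.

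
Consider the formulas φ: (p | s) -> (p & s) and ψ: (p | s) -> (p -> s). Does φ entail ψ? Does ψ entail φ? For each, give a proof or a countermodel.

(→) Assume the antecedent. If p is true, the antecedent forces (p = T, s = T), and (p | s) -> (p -> s) holds there. If p is false, (p | s) -> (p -> s) reduces to true regardless of the other variables. Either way (p | s) -> (p -> s) holds.

(←) This fails. Under p = F, s = T, the left side is false but the right side is true.

Only the forward direction holds.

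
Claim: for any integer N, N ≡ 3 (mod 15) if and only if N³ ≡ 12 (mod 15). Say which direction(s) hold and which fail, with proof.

The biconditional holds.

[⇒] Suppose N ≡ 3 (mod 15). Write N = 15j + 3. Then (15j + 3)³ = 3375j³ + 2025j² + 405j + 27 = 15(225j³ + 135j² + 27j + 1) + 12, so N³ ≡ 12 (mod 15).

[⇐] Conversely, suppose N³ ≡ 12 (mod 15). The only residue r in {0, …, 14} with r³ ≡ 12 (mod 15) is r = 3, so N ≡ 3 (mod 15).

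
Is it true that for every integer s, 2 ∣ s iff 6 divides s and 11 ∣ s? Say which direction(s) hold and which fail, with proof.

(⇒) fails; (⇐) holds.

Converse. Suppose 6 ∣ s and 11 ∣ s. Any common multiple of 6 and 11 is a multiple of their lcm; here gcd(6, 11) = 1, so lcm(6, 11) = 6·11 = 66, so 66 ∣ s. Since 2 ∣ 66, it follows that 2 ∣ s.

Forward direction. This fails: take s = 2. Certainly 2 ∣ 2, but 6 ∤ 2.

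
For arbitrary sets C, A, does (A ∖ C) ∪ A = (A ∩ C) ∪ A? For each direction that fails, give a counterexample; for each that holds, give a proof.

(⟹) Let x ∈ (A ∖ C) ∪ A. Then either x ∈ A and x ∉ C; or x ∈ C ∩ A. In each case x ∈ (A ∩ C) ∪ A, so (A ∖ C) ∪ A ⊆ (A ∩ C) ∪ A.

(⟸) Let x ∈ (A ∩ C) ∪ A. Then either x ∈ A and x ∉ C; or x ∈ C ∩ A. In each case x ∈ (A ∖ C) ∪ A, so (A ∩ C) ∪ A ⊆ (A ∖ C) ∪ A.

Both inclusions hold.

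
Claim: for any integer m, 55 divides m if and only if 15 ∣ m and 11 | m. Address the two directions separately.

[⇒] This fails: take m = 55. Certainly 55 ∣ 55, but 15 ∤ 55.

[⇐] Suppose 15 ∣ m and 11 ∣ m. Any common multiple of 15 and 11 is a multiple of their lcm; here gcd(15, 11) = 1, so lcm(15, 11) = 15·11 = 165, so 165 ∣ m. Since 55 ∣ 165, it follows that 55 ∣ m.

Not equivalent: only (⇐) holds.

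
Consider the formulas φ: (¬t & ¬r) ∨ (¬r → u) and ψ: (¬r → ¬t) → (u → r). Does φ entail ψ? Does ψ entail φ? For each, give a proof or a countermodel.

(⇒) fails and (⇐) fails.

(→) This fails. Under u = T, t = F, r = F, the left side is true but the right side is false.

(←) This fails. Under u = F, t = T, r = F, the left side is false but the right side is true.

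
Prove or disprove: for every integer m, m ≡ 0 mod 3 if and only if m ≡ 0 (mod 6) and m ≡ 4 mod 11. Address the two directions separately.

Only the reverse direction holds.

[⇒] This fails: m = 0 gives 0 ≡ 0 (mod 3) but 0 ≡ 0 (mod 11), so the conjunction on the right does not hold.

[⇐] Conversely, if m ≡ 0 (mod 6) and m ≡ 4 (mod 11), then by the Chinese remainder theorem m ≡ 48 (mod 66). Since 48 ≡ 0 (mod 3) and 3 ∣ 66, we get m ≡ 0 (mod 3).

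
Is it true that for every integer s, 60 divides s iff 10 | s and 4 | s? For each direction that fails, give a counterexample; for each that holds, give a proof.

Not equivalent: only (⇒) holds.

(←) This fails: take s = 20. Both 10 ∣ 20 and 4 ∣ 20, yet 20 is not a multiple of 60 (since 20 = 0·60 + 20), so 60 ∤ 20.

(→) If 60 ∣ s, write s = 60q. Since 60 = 6·10, s = 10·(6q), so 10 ∣ s; and since 60 = 15·4, s = 4·(15q), so 4 ∣ s.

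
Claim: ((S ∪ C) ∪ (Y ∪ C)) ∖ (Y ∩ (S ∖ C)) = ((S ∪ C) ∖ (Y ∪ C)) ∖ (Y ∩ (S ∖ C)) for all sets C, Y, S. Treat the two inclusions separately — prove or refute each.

Forward inclusion. This inclusion fails. Take C = {1}, Y = ∅, S = ∅; then 1 ∈ ((S ∪ C) ∪ (Y ∪ C)) ∖ (Y ∩ (S ∖ C)) but 1 ∉ ((S ∪ C) ∖ (Y ∪ C)) ∖ (Y ∩ (S ∖ C)).

Reverse inclusion. Let x ∈ ((S ∪ C) ∖ (Y ∪ C)) ∖ (Y ∩ (S ∖ C)). Then x ∈ S and x ∉ C, Y, from which x ∈ ((S ∪ C) ∪ (Y ∪ C)) ∖ (Y ∩ (S ∖ C)).

Only the reverse inclusion holds.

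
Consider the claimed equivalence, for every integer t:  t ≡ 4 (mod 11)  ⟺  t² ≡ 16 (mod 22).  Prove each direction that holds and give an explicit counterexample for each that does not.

Neither direction holds.

[⇒] This fails: take t = 15. Then 15 ≡ 4 (mod 11), but 15² = 225 ≡ 5 (mod 22), not 16.

[⇐] This fails: take t = 18. Then 18² = 324 ≡ 16 (mod 22), yet 18 ≡ 7 (mod 11), not 4.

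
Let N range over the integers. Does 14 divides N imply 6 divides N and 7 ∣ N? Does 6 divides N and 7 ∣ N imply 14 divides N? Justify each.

(⇒) fails; (⇐) holds.

Forward direction. This fails: take N = 14. Certainly 14 ∣ 14, but 6 ∤ 14.

Converse. Suppose 6 ∣ N and 7 ∣ N. Any common multiple of 6 and 7 is a multiple of their lcm; here gcd(6, 7) = 1, so lcm(6, 7) = 6·7 = 42, so 42 ∣ N. Since 14 ∣ 42, it follows that 14 ∣ N.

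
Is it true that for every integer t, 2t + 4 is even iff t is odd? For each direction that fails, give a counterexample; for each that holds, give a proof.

Only the reverse direction holds.

Converse. Suppose t is odd. Since 2 is even, 2t is even for every t, so 2t + 4 has the same parity as 4, which is even. Hence 2t + 4 is even.

Forward direction. This fails: take t = 6. Then 2t + 4 = 16, which is even, yet t = 6 is even, not odd.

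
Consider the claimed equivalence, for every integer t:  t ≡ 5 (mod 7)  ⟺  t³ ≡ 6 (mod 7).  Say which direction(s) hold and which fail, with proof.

(⟸) This fails: take t = 3. Then 3³ = 27 ≡ 6 (mod 7), yet 3 ≡ 3 (mod 7), not 5.

(⟹) Suppose t ≡ 5 (mod 7). Write t = 7j + 5. Then (7j + 5)³ = 343j³ + 735j² + 525j + 125 = 7(49j³ + 105j² + 75j + 17) + 6, so t³ ≡ 6 (mod 7).

Not equivalent: only (⇒) holds.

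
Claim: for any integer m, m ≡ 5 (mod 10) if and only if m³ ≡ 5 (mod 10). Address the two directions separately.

Equivalent; both directions hold.

(⟹) Suppose m ≡ 5 (mod 10). Write m = 10j + 5. Then (10j + 5)³ = 1000j³ + 1500j² + 750j + 125 = 10(100j³ + 150j² + 75j + 12) + 5, so m³ ≡ 5 (mod 10).

(⟸) For the converse, argue contrapositively. If m ≢ 5 (mod 10), then m is congruent to one of 0, 1, 2, 3, 4, 6, 7, 8, 9 modulo 10, and these give m³ ≡ 0, 1, 8, 7, 4, 6, 3, 2, 9 respectively — never 5.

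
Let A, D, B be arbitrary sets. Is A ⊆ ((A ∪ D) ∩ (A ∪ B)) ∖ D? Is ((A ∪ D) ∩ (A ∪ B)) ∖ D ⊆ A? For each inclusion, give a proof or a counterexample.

Only the reverse inclusion holds.

Forward inclusion. This inclusion fails. Take A = {1}, D = {1}, B = ∅; then 1 ∈ A but 1 ∉ ((A ∪ D) ∩ (A ∪ B)) ∖ D.

Reverse inclusion. Let x ∈ ((A ∪ D) ∩ (A ∪ B)) ∖ D. Then either x ∈ A and x ∉ D, B; or x ∈ A ∩ B and x ∉ D. In each case x ∈ A, so ((A ∪ D) ∩ (A ∪ B)) ∖ D ⊆ A.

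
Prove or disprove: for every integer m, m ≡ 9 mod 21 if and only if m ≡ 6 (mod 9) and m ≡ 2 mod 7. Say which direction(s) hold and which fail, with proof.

(←) If m ≡ 6 (mod 9) and m ≡ 2 (mod 7), then by the Chinese remainder theorem m ≡ 51 (mod 63). Since 51 ≡ 9 (mod 21) and 21 ∣ 63, we get m ≡ 9 (mod 21).

(→) This fails: m = 9 gives 9 ≡ 9 (mod 21) but 9 ≡ 0 (mod 9), so the conjunction on the right does not hold.

Only the converse holds.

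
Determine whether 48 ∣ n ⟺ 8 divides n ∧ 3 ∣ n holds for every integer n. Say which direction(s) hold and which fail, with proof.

(⇐) This fails: take n = 24. Both 8 ∣ 24 and 3 ∣ 24, yet 24 is not a multiple of 48 (since 24 = 0·48 + 24), so 48 ∤ 24.

(⇒) If 48 ∣ n, write n = 48q. Since 48 = 6·8, n = 8·(6q), so 8 ∣ n; and since 48 = 16·3, n = 3·(16q), so 3 ∣ n.

Only the forward implication holds.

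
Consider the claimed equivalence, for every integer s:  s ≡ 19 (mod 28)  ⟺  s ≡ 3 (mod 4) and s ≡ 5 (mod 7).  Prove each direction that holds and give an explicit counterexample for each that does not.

Both implications hold.

(←) If s ≡ 3 (mod 4) and s ≡ 5 (mod 7), then by the Chinese remainder theorem s ≡ 19 (mod 28). This is exactly s ≡ 19 (mod 28).

(→) Suppose s ≡ 19 (mod 28); write s = 28j + 19. Since 4 ∣ 28, reducing mod 4 gives s ≡ 19 ≡ 3 (mod 4); since 7 ∣ 28, reducing mod 7 gives s ≡ 19 ≡ 5 (mod 7).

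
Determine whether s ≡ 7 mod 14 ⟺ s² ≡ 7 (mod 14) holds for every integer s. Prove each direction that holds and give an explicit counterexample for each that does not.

(⇒) Suppose s ≡ 7 mod 14. Write s = 14j + 7. Then (14j + 7)² = 196j² + 196j + 49 = 14(14j² + 14j + 3) + 7, so s² ≡ 7 (mod 14).

(⇐) Conversely, suppose s² ≡ 7 (mod 14). The only residue r in {0, …, 13} with r² ≡ 7 (mod 14) is r = 7, so s ≡ 7 (mod 14).

Both implications hold.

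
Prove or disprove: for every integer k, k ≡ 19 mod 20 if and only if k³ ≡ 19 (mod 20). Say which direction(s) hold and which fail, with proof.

(→) Suppose k ≡ 19 mod 20. Write k = 20j + 19. Then (20j + 19)³ = 8000j³ + 22800j² + 21660j + 6859 = 20(400j³ + 1140j² + 1083j + 342) + 19, so k³ ≡ 19 (mod 20).

(←) Conversely, suppose k³ ≡ 19 (mod 20). The only residue r in {0, …, 19} with r³ ≡ 19 (mod 20) is r = 19, so k ≡ 19 (mod 20).

Equivalent; both directions hold.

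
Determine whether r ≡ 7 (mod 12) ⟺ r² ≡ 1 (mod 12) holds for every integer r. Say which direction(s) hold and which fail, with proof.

Only the forward implication holds.

[⇒] Suppose r ≡ 7 (mod 12). Write r = 12j + 7. Then (12j + 7)² = 144j² + 168j + 49 = 12(12j² + 14j + 4) + 1, so r² ≡ 1 (mod 12).

[⇐] This fails: take r = 1. Then 1² = 1 ≡ 1 (mod 12), yet 1 ≡ 1 (mod 12), not 7.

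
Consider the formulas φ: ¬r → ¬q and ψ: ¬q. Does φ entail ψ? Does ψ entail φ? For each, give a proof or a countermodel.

(⟸) Assume the antecedent. If r is true, ¬r → ¬q reduces to true regardless of the other variables. If r is false, the antecedent forces (r = F, q = F), and ¬r → ¬q holds there. Either way ¬r → ¬q holds.

(⟹) This fails. Under r = T, q = T, the left side is true but the right side is false.

Only the reverse direction holds.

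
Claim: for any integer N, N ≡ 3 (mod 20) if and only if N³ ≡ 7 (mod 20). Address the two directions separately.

(⇒) Suppose N ≡ 3 (mod 20). Write N = 20j + 3. Then (20j + 3)³ = 8000j³ + 3600j² + 540j + 27 = 20(400j³ + 180j² + 27j + 1) + 7, so N³ ≡ 7 (mod 20).

(⇐) Conversely, suppose N³ ≡ 7 (mod 20). The only residue r in {0, …, 19} with r³ ≡ 7 (mod 20) is r = 3, so N ≡ 3 (mod 20).

The biconditional holds.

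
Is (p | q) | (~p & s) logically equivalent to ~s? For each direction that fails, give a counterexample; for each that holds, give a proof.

(⇒) fails and (⇐) fails.

(⟹) This fails. Under q = F, s = T, p = F, the left side is true but the right side is false.

(⟸) This fails. Under q = F, s = F, p = F, the left side is false but the right side is true.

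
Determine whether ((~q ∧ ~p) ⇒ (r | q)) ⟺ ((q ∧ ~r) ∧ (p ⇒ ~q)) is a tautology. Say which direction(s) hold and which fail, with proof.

(⇒) This fails. Under p = T, r = F, q = F, the left side is true but the right side is false.

(⇐) Assume the antecedent. If p is true, the antecedent cannot hold. If p is false, the antecedent forces (p = F, r = F, q = T), and (~q ∧ ~p) ⇒ (r | q) holds there. Either way (~q ∧ ~p) ⇒ (r | q) holds.

Only the converse holds.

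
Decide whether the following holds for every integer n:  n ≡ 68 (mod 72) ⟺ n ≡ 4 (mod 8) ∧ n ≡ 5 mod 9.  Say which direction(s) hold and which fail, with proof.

Both implications hold.

(→) Suppose n ≡ 68 (mod 72); write n = 72j + 68. Since 8 ∣ 72, reducing mod 8 gives n ≡ 68 ≡ 4 (mod 8); since 9 ∣ 72, reducing mod 9 gives n ≡ 68 ≡ 5 (mod 9).

(←) Conversely, if n ≡ 4 (mod 8) and n ≡ 5 (mod 9), then by the Chinese remainder theorem n ≡ 68 (mod 72). This is exactly n ≡ 68 (mod 72).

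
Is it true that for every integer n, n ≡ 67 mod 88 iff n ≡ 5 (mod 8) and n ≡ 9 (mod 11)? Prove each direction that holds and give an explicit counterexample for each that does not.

Neither implication holds.

[⇒] This fails: n = 67 gives 67 ≡ 67 (mod 88) but 67 ≡ 3 (mod 8), so the conjunction on the right does not hold.

[⇐] This fails: n = 53 satisfies both congruences on the right (53 ≡ 5 mod 8 and 53 ≡ 9 mod 11) yet 53 ≡ 53 (mod 88), not 67.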